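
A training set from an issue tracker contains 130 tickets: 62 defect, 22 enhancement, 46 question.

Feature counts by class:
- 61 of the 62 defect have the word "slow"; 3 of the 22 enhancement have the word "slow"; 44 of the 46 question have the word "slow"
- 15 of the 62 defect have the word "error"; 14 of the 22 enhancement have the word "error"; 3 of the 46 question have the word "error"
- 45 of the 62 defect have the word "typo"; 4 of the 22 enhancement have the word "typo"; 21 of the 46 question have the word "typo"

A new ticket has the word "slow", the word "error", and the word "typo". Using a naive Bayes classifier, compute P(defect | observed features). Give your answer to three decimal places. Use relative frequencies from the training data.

0.866

defect: (62/130) × (61/62) × (15/62) × (45/62) ≈ 0.0823961
enhancement: (22/130) × (3/22) × (14/22) × (4/22) ≈ 0.00267006
question: (46/130) × (44/46) × (3/46) × (21/46) ≈ 0.0100771
P(defect | x) = 0.0823961 / 0.09514326 ≈ 0.866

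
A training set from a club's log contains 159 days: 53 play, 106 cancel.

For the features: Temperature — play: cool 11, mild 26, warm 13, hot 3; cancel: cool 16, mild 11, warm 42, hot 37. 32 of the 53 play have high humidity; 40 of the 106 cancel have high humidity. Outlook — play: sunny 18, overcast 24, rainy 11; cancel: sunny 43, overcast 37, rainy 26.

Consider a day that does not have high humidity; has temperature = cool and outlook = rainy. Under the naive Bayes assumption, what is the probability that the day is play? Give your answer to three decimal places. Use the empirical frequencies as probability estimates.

0.270

play: (53/159) × (11/53) × (21/53) × (11/53) ≈ 0.00568926
cancel: (106/159) × (16/106) × (66/106) × (26/106) ≈ 0.0153684
P(play | x) = 0.00568926 / 0.02105766 ≈ 0.270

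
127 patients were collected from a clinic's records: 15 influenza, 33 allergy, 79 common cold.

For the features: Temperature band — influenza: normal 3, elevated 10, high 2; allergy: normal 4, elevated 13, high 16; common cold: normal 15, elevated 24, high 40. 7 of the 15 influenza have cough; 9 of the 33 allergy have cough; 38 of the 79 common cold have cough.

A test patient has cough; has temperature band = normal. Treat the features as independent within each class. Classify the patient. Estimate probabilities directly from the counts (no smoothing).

common cold

influenza: (15/127) × (3/15) × (7/15) ≈ 0.0110236
allergy: (33/127) × (4/33) × (9/33) ≈ 0.00858984
common cold: (79/127) × (15/79) × (38/79) ≈ 0.0568125
Highest score → common cold.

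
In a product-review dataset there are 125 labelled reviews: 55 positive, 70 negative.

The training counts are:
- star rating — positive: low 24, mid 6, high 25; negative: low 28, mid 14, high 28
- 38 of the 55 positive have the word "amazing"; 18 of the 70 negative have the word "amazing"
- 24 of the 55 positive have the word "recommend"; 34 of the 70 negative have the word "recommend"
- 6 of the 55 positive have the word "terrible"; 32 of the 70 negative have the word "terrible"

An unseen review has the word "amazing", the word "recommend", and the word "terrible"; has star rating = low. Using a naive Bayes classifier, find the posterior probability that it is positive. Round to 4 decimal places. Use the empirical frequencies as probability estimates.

positive: (55/125) × (24/55) × (38/55) × (24/55) × (6/55) ≈ 0.00631479
negative: (70/125) × (28/70) × (18/70) × (34/70) × (32/70) ≈ 0.0127896
P(positive | x) = 0.00631479 / 0.01910439 ≈ 0.3305

0.3305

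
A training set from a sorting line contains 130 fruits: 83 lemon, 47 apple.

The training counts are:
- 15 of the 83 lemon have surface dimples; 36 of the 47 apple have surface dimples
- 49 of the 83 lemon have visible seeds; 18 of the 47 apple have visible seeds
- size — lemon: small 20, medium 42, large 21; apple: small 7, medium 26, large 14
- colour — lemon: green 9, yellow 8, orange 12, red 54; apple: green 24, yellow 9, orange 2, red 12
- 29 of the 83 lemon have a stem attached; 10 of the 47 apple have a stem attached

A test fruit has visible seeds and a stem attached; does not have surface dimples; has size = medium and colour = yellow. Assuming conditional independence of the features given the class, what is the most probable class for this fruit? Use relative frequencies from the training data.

lemon

lemon: (83/130) × (68/83) × (49/83) × (42/83) × (8/83) × (29/83) ≈ 0.00526243
apple: (47/130) × (11/47) × (18/47) × (26/47) × (9/47) × (10/47) ≈ 0.000730376
Highest score → lemon.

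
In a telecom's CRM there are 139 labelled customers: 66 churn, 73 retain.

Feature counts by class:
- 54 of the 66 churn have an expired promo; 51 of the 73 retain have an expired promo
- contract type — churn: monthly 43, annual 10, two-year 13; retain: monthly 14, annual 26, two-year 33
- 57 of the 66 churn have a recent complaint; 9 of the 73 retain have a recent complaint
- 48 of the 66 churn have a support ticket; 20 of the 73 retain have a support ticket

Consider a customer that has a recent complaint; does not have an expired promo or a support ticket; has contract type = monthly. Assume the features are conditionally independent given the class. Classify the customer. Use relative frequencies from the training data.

churn

churn: (66/139) × (12/66) × (43/66) × (57/66) × (18/66) ≈ 0.013248
retain: (73/139) × (22/73) × (14/73) × (9/73) × (53/73) ≈ 0.00271698
Highest score → churn.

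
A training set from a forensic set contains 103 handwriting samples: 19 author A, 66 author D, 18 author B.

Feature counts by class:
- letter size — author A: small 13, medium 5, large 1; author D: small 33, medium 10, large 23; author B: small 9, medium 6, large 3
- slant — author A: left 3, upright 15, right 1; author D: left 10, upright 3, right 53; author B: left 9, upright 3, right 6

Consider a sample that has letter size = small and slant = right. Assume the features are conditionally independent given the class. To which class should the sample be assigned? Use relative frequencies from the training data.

author A: (19/103) × (13/19) × (1/19) ≈ 0.00664282
author D: (66/103) × (33/66) × (53/66) ≈ 0.257282
author B: (18/103) × (9/18) × (6/18) ≈ 0.0291262
Highest score → author D.

author D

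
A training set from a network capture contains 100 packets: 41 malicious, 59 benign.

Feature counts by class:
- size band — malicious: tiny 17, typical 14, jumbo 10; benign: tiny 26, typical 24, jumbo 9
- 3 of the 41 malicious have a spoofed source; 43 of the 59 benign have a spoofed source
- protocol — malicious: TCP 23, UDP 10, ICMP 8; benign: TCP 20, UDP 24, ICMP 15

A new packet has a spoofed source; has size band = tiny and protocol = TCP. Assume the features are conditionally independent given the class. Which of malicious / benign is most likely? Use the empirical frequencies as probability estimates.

malicious: (41/100) × (17/41) × (3/41) × (23/41) ≈ 0.00697799
benign: (59/100) × (26/59) × (43/59) × (20/59) ≈ 0.0642344
Highest score → benign.

benign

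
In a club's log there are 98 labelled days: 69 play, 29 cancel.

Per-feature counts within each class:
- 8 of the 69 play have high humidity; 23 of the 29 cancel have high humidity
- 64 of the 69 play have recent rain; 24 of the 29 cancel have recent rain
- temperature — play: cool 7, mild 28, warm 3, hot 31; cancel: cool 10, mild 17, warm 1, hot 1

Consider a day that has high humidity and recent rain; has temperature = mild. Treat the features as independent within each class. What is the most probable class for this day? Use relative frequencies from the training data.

play: (69/98) × (8/69) × (64/69) × (28/69) ≈ 0.0307258
cancel: (29/98) × (23/29) × (24/29) × (17/29) ≈ 0.113859
Highest score → cancel.

cancel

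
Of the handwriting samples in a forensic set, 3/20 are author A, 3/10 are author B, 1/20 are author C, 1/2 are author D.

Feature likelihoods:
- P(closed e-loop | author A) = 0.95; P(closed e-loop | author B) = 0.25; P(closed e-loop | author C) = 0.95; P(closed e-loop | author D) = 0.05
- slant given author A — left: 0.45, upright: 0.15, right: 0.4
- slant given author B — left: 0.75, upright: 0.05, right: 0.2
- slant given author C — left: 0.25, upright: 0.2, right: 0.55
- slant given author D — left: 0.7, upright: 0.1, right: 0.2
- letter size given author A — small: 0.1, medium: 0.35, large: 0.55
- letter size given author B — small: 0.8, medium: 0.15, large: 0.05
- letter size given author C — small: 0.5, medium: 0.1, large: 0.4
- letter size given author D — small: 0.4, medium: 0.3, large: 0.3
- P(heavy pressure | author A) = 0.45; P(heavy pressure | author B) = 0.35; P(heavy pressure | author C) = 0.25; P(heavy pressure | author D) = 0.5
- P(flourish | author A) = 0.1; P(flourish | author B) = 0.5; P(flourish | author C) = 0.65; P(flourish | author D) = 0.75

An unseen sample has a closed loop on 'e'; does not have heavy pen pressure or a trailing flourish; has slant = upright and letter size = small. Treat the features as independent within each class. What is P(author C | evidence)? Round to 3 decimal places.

author A: 0.15 × 0.95 × 0.15 × 0.1 × (1−0.45) × (1−0.1) = 0.0010580625
author B: 0.3 × 0.25 × 0.05 × 0.8 × (1−0.35) × (1−0.5) = 0.000975
author C: 0.05 × 0.95 × 0.2 × 0.5 × (1−0.25) × (1−0.65) = 0.001246875
author D: 0.5 × 0.05 × 0.1 × 0.4 × (1−0.5) × (1−0.75) = 0.000125
P(author C | x) = 0.001246875 / 0.0034049375 ≈ 0.366

0.366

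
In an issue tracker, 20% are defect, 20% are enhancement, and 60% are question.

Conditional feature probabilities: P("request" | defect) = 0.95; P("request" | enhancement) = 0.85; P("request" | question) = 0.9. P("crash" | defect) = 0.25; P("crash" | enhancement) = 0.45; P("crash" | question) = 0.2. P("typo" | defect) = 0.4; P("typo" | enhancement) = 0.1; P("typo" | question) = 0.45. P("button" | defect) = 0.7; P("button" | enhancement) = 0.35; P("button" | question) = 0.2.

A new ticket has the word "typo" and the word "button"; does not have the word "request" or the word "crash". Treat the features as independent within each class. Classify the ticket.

defect: 0.2 × (1−0.95) × (1−0.25) × 0.4 × 0.7 = 0.0021
enhancement: 0.2 × (1−0.85) × (1−0.45) × 0.1 × 0.35 = 0.0005775
question: 0.6 × (1−0.9) × (1−0.2) × 0.45 × 0.2 = 0.00432
Highest score → question.

question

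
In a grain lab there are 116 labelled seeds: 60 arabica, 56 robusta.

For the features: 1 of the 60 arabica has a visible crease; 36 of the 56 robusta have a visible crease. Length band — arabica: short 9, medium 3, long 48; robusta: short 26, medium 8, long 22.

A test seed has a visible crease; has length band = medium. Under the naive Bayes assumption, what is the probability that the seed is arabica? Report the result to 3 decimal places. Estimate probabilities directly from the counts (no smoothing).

arabica: (60/116) × (1/60) × (3/60) ≈ 0.000431034
robusta: (56/116) × (36/56) × (8/56) ≈ 0.044335
P(arabica | x) = 0.000431034 / 0.044766034 ≈ 0.010

0.010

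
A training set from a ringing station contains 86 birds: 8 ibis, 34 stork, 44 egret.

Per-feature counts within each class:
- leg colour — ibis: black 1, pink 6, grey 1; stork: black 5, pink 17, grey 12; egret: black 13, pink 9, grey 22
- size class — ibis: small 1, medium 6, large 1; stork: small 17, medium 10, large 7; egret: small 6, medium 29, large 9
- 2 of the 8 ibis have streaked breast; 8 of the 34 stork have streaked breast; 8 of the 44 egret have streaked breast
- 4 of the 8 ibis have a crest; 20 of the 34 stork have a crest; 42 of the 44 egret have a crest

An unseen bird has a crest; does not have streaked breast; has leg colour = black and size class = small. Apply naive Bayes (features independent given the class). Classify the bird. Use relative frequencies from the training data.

egret

ibis: (8/86) × (1/8) × (1/8) × (6/8) × (4/8) ≈ 0.000545058
stork: (34/86) × (5/34) × (17/34) × (26/34) × (20/34) ≈ 0.0130764
egret: (44/86) × (13/44) × (6/44) × (36/44) × (42/44) ≈ 0.0160987
Highest score → egret.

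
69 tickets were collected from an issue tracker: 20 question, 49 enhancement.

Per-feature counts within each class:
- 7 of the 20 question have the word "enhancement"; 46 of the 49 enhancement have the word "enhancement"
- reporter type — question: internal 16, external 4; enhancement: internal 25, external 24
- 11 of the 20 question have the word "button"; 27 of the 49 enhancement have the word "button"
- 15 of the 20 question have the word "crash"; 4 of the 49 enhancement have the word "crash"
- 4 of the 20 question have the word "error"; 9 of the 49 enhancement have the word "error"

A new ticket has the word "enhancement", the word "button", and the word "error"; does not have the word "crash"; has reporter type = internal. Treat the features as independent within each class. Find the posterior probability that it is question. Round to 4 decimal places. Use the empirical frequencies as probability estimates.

question: (20/69) × (7/20) × (16/20) × (11/20) × (5/20) × (4/20) ≈ 0.00223188
enhancement: (49/69) × (46/49) × (25/49) × (27/49) × (45/49) × (9/49) ≈ 0.0316143
P(question | x) = 0.00223188 / 0.03384618 ≈ 0.0659

0.0659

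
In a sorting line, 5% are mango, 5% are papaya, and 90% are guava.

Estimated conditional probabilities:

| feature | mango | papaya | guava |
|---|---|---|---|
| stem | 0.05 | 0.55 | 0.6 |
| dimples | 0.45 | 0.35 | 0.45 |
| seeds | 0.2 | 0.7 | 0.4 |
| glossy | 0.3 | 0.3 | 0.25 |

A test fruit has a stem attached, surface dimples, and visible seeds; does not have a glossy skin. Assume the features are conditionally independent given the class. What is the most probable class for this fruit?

guava

mango: 0.05 × 0.05 × 0.45 × 0.2 × (1−0.3) = 0.0001575
papaya: 0.05 × 0.55 × 0.35 × 0.7 × (1−0.3) = 0.00471625
guava: 0.9 × 0.6 × 0.45 × 0.4 × (1−0.25) = 0.0729
Highest score → guava.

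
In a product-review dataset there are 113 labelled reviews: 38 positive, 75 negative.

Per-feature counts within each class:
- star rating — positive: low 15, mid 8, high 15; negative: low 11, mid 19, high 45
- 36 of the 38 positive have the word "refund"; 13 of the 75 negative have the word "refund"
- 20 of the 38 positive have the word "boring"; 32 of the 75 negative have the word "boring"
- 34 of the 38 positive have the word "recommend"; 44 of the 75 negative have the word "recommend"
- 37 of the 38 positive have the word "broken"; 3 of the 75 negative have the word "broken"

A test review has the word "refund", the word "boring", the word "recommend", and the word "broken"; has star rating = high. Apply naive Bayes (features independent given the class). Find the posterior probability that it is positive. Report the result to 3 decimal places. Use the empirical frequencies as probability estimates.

positive: (38/113) × (15/38) × (36/38) × (20/38) × (34/38) × (37/38) ≈ 0.0576622
negative: (75/113) × (45/75) × (13/75) × (32/75) × (44/75) × (3/75) ≈ 0.000691124
P(positive | x) = 0.0576622 / 0.058353324 ≈ 0.988

0.988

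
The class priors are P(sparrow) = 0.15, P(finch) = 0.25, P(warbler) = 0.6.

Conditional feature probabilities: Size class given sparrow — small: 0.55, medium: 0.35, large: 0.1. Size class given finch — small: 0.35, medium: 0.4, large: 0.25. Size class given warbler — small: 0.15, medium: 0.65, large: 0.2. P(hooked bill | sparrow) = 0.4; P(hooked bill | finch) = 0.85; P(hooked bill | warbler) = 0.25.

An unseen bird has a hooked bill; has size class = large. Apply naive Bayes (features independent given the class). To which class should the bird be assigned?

sparrow: 0.15 × 0.1 × 0.4 = 0.006
finch: 0.25 × 0.25 × 0.85 = 0.053125
warbler: 0.6 × 0.2 × 0.25 = 0.03
Highest score → finch.

finch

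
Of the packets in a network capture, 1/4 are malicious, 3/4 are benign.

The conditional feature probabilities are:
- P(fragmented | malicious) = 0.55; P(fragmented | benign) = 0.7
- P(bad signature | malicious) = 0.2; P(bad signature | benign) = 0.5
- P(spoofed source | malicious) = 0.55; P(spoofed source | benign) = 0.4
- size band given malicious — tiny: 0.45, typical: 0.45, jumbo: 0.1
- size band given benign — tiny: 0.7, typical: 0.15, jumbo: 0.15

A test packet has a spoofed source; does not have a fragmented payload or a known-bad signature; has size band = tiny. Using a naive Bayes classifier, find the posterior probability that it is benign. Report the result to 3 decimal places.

malicious: 0.25 × (1−0.55) × (1−0.2) × 0.55 × 0.45 = 0.022275
benign: 0.75 × (1−0.7) × (1−0.5) × 0.4 × 0.7 = 0.0315
P(benign | x) = 0.0315 / 0.053775 ≈ 0.586

0.586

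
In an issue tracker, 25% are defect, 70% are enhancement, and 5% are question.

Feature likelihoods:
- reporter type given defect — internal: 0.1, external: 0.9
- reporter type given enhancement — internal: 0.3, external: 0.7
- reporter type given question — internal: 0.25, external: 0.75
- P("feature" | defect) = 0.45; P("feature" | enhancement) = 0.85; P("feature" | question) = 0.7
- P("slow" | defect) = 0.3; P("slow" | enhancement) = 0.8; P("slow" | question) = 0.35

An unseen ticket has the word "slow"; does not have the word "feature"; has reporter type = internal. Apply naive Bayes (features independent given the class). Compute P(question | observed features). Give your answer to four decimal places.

defect: 0.25 × 0.1 × (1−0.45) × 0.3 = 0.004125
enhancement: 0.7 × 0.3 × (1−0.85) × 0.8 = 0.0252
question: 0.05 × 0.25 × (1−0.7) × 0.35 = 0.0013125
P(question | x) = 0.0013125 / 0.0306375 ≈ 0.0428

0.0428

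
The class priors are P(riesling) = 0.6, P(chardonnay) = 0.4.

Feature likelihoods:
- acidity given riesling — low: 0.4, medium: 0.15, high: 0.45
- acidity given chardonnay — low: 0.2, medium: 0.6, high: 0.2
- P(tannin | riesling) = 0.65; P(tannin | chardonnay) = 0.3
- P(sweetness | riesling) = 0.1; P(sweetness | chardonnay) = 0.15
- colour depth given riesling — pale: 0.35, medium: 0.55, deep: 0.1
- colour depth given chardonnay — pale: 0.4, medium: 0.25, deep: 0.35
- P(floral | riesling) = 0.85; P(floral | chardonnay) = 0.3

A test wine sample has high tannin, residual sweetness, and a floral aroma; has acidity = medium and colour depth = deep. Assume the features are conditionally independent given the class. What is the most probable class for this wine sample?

riesling: 0.6 × 0.15 × 0.65 × 0.1 × 0.1 × 0.85 = 0.00049725
chardonnay: 0.4 × 0.6 × 0.3 × 0.15 × 0.35 × 0.3 = 0.001134
Highest score → chardonnay.

chardonnay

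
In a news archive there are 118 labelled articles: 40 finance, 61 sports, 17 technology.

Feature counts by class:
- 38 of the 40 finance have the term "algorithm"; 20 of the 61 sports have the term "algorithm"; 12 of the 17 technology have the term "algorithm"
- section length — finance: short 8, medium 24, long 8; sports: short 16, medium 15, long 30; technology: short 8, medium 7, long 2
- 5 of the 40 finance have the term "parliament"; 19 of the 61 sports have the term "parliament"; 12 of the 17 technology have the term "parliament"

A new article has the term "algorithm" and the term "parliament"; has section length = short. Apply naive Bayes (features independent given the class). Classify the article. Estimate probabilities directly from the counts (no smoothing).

finance: (40/118) × (38/40) × (8/40) × (5/40) ≈ 0.00805085
sports: (61/118) × (20/61) × (16/61) × (19/61) ≈ 0.0138472
technology: (17/118) × (12/17) × (8/17) × (12/17) ≈ 0.033781
Highest score → technology.

technology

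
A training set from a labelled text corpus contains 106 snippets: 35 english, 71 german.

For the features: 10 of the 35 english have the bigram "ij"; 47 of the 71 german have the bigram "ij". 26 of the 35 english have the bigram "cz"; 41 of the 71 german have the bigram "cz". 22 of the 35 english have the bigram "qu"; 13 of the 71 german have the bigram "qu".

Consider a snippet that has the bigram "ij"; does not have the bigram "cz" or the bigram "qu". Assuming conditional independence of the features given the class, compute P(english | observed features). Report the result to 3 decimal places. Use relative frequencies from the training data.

0.056

english: (35/106) × (10/35) × (9/35) × (13/35) ≈ 0.0090104
german: (71/106) × (47/71) × (30/71) × (58/71) ≈ 0.153047
P(english | x) = 0.0090104 / 0.1620574 ≈ 0.056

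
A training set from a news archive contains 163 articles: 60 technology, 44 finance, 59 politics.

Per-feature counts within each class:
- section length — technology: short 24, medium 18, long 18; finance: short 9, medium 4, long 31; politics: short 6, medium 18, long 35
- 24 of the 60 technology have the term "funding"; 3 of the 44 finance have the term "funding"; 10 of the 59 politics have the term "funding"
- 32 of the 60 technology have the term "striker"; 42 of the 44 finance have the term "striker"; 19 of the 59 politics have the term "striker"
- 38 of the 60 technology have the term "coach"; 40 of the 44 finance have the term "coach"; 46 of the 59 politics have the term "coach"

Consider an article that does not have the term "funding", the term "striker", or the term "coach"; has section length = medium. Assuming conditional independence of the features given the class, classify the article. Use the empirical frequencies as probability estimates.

politics

technology: (60/163) × (18/60) × (36/60) × (28/60) × (22/60) ≈ 0.0113374
finance: (44/163) × (4/44) × (41/44) × (2/44) × (4/44) ≈ 0.0000944905
politics: (59/163) × (18/59) × (49/59) × (40/59) × (13/59) ≈ 0.0137002
Highest score → politics.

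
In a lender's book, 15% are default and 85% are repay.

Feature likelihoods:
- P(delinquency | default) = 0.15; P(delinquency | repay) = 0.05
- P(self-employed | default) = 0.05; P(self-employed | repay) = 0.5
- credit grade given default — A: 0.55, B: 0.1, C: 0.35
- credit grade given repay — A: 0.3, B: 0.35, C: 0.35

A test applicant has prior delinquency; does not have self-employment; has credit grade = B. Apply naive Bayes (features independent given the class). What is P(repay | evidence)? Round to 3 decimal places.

0.777

default: 0.15 × 0.15 × (1−0.05) × 0.1 = 0.0021375
repay: 0.85 × 0.05 × (1−0.5) × 0.35 = 0.0074375
P(repay | x) = 0.0074375 / 0.009575 ≈ 0.777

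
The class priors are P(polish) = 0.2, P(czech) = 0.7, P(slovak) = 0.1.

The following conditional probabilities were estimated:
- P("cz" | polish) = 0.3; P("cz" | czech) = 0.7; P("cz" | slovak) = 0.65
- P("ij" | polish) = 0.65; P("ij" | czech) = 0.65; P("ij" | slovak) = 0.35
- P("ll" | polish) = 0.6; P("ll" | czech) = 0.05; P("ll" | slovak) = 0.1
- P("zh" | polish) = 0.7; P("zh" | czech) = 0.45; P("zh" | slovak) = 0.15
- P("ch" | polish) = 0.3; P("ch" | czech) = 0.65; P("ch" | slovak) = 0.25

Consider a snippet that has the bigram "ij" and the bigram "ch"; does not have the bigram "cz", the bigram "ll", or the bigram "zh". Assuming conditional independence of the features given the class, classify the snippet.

polish: 0.2 × (1−0.3) × 0.65 × (1−0.6) × (1−0.7) × 0.3 = 0.003276
czech: 0.7 × (1−0.7) × 0.65 × (1−0.05) × (1−0.45) × 0.65 = 0.0463588125
slovak: 0.1 × (1−0.65) × 0.35 × (1−0.1) × (1−0.15) × 0.25 = 0.0023428125
Highest score → czech.

czech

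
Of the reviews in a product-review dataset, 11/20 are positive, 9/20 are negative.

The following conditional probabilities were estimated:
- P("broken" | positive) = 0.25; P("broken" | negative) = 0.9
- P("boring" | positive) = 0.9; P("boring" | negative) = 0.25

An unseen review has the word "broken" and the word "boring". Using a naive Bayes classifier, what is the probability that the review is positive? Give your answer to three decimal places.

positive: 0.55 × 0.25 × 0.9 = 0.12375
negative: 0.45 × 0.9 × 0.25 = 0.10125
P(positive | x) = 0.12375 / 0.225 ≈ 0.550

0.550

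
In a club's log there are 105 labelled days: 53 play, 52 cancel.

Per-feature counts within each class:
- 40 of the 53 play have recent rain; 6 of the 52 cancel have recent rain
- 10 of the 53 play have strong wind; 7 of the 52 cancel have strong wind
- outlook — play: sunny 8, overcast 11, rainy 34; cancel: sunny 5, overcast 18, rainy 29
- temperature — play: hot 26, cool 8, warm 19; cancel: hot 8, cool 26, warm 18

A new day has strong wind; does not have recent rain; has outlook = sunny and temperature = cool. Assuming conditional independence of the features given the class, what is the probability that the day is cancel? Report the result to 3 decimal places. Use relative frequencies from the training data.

0.842

play: (53/105) × (13/53) × (10/53) × (8/53) × (8/53) ≈ 0.000532239
cancel: (52/105) × (46/52) × (7/52) × (5/52) × (26/52) ≈ 0.00283531
P(cancel | x) = 0.00283531 / 0.003367549 ≈ 0.842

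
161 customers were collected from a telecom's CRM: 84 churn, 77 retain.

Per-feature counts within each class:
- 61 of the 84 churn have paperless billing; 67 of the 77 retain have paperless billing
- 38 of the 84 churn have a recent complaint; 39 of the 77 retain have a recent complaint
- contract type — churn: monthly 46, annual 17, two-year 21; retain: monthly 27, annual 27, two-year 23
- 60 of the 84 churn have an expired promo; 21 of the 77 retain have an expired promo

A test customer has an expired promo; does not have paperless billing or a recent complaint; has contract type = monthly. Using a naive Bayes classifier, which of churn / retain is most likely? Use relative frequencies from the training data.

churn: (84/161) × (23/84) × (46/84) × (46/84) × (60/84) ≈ 0.0306007
retain: (77/161) × (10/77) × (38/77) × (27/77) × (21/77) ≈ 0.00293136
Highest score → churn.

churn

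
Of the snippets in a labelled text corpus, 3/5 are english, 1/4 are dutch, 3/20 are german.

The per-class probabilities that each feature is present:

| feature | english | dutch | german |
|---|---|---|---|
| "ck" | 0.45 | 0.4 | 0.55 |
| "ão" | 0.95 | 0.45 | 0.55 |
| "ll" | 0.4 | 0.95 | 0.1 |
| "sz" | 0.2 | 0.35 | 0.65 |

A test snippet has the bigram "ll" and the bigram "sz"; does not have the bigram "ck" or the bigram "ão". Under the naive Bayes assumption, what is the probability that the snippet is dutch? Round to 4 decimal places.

english: 0.6 × (1−0.45) × (1−0.95) × 0.4 × 0.2 = 0.00132
dutch: 0.25 × (1−0.4) × (1−0.45) × 0.95 × 0.35 = 0.02743125
german: 0.15 × (1−0.55) × (1−0.55) × 0.1 × 0.65 = 0.001974375
P(dutch | x) = 0.02743125 / 0.030725625 ≈ 0.8928

0.8928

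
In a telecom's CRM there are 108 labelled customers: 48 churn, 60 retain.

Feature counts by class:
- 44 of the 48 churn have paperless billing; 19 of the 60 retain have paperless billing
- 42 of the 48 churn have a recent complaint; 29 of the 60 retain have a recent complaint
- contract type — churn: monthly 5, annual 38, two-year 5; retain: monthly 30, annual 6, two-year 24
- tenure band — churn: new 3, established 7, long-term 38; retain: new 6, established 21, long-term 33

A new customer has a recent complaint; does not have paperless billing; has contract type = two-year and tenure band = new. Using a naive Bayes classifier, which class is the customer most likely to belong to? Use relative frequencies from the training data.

retain

churn: (48/108) × (4/48) × (42/48) × (5/48) × (3/48) ≈ 0.000210986
retain: (60/108) × (41/60) × (29/60) × (24/60) × (6/60) ≈ 0.00733951
Highest score → retain.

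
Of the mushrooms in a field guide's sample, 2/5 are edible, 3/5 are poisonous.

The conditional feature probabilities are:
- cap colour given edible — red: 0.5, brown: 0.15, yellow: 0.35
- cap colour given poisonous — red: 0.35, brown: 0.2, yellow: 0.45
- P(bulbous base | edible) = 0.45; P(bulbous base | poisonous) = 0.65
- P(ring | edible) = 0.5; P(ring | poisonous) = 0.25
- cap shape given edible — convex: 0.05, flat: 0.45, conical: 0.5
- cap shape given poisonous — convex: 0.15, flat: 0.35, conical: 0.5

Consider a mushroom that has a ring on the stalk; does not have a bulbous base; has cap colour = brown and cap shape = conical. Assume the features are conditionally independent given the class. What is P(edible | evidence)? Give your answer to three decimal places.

edible: 0.4 × 0.15 × (1−0.45) × 0.5 × 0.5 = 0.00825
poisonous: 0.6 × 0.2 × (1−0.65) × 0.25 × 0.5 = 0.00525
P(edible | x) = 0.00825 / 0.0135 ≈ 0.611

0.611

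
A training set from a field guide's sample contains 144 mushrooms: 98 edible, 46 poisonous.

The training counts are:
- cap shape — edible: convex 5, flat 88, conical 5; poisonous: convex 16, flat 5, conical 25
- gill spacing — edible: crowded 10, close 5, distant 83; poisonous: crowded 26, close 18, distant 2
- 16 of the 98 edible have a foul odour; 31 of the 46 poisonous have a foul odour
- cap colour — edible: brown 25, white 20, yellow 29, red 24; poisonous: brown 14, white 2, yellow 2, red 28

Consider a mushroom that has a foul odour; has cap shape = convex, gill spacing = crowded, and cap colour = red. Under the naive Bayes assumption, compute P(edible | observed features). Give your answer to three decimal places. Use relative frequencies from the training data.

edible: (98/144) × (5/98) × (10/98) × (16/98) × (24/98) ≈ 0.000141664
poisonous: (46/144) × (16/46) × (26/46) × (31/46) × (28/46) ≈ 0.0257619
P(edible | x) = 0.000141664 / 0.025903564 ≈ 0.005

0.005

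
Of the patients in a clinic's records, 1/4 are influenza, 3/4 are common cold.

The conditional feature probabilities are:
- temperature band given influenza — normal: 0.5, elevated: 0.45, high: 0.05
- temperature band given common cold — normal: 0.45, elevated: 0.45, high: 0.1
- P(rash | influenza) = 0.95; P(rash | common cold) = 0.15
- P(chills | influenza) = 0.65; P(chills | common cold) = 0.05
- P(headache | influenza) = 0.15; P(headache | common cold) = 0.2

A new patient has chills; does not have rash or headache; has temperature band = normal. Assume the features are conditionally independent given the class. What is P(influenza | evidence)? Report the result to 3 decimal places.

influenza: 0.25 × 0.5 × (1−0.95) × 0.65 × (1−0.15) = 0.003453125
common cold: 0.75 × 0.45 × (1−0.15) × 0.05 × (1−0.2) = 0.011475
P(influenza | x) = 0.003453125 / 0.014928125 ≈ 0.231

0.231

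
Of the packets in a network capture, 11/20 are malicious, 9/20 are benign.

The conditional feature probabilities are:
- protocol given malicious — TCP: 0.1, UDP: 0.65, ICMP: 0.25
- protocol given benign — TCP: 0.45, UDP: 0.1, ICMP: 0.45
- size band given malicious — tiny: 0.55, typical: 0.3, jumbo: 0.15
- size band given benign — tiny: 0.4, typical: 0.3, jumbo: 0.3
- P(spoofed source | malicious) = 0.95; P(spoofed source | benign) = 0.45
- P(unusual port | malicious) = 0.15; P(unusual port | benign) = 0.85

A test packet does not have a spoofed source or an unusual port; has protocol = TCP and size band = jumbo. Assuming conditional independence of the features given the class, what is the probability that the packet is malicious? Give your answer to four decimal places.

0.0654

malicious: 0.55 × 0.1 × 0.15 × (1−0.95) × (1−0.15) = 0.000350625
benign: 0.45 × 0.45 × 0.3 × (1−0.45) × (1−0.85) = 0.005011875
P(malicious | x) = 0.000350625 / 0.0053625 ≈ 0.0654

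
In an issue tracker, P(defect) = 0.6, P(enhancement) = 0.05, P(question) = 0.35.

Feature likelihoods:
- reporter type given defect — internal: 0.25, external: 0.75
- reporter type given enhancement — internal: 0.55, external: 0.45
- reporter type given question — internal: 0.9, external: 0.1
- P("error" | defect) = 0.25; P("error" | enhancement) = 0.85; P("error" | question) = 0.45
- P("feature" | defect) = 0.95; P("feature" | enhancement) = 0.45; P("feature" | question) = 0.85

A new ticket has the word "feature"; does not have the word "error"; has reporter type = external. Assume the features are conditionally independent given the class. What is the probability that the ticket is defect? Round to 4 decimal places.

0.9472

defect: 0.6 × 0.75 × (1−0.25) × 0.95 = 0.320625
enhancement: 0.05 × 0.45 × (1−0.85) × 0.45 = 0.00151875
question: 0.35 × 0.1 × (1−0.45) × 0.85 = 0.0163625
P(defect | x) = 0.320625 / 0.33850625 ≈ 0.9472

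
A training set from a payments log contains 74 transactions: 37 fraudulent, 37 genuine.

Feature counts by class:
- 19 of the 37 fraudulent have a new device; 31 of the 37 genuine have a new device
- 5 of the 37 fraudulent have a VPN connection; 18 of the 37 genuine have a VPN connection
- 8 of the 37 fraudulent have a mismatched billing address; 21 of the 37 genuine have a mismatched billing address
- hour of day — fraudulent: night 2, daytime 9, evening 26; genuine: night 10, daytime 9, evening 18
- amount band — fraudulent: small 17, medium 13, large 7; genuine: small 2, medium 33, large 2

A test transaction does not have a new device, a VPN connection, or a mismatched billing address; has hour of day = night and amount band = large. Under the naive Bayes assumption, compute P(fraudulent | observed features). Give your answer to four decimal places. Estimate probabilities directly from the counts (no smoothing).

0.8651

fraudulent: (37/74) × (18/37) × (32/37) × (29/37) × (2/37) × (7/37) ≈ 0.0016862
genuine: (37/74) × (6/37) × (19/37) × (16/37) × (10/37) × (2/37) ≈ 0.000263037
P(fraudulent | x) = 0.0016862 / 0.001949237 ≈ 0.8651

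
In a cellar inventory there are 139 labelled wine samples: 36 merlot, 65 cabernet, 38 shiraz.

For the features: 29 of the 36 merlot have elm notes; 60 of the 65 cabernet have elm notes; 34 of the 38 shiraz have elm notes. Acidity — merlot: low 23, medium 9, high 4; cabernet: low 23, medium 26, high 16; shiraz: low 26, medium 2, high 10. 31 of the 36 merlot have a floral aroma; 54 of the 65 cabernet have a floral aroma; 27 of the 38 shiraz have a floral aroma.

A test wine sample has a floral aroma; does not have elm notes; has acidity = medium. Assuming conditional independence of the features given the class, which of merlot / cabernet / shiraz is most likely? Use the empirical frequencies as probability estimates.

cabernet

merlot: (36/139) × (7/36) × (9/36) × (31/36) ≈ 0.0108413
cabernet: (65/139) × (5/65) × (26/65) × (54/65) ≈ 0.0119535
shiraz: (38/139) × (4/38) × (2/38) × (27/38) ≈ 0.00107615
Highest score → cabernet.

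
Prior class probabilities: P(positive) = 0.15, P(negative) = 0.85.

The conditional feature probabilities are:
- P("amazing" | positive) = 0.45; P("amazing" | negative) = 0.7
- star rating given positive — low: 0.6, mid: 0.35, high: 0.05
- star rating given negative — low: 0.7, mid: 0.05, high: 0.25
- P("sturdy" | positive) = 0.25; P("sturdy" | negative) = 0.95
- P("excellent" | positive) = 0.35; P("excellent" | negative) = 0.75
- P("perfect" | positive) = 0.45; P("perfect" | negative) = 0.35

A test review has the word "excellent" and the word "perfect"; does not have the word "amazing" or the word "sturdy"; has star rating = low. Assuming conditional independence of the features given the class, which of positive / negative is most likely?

positive

positive: 0.15 × (1−0.45) × 0.6 × (1−0.25) × 0.35 × 0.45 = 0.0058471875
negative: 0.85 × (1−0.7) × 0.7 × (1−0.95) × 0.75 × 0.35 = 0.0023428125
Highest score → positive.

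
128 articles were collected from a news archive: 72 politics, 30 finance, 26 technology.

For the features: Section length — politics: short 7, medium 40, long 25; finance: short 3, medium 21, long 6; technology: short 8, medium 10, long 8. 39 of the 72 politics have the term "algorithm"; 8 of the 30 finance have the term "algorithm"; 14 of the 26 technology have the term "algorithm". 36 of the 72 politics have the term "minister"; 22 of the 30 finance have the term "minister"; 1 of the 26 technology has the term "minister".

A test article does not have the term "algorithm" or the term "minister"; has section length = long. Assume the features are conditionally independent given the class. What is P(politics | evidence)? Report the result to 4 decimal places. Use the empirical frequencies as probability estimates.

0.5481

politics: (72/128) × (25/72) × (33/72) × (36/72) ≈ 0.0447591
finance: (30/128) × (6/30) × (22/30) × (8/30) ≈ 0.00916667
technology: (26/128) × (8/26) × (12/26) × (25/26) ≈ 0.0277367
P(politics | x) = 0.0447591 / 0.08166247 ≈ 0.5481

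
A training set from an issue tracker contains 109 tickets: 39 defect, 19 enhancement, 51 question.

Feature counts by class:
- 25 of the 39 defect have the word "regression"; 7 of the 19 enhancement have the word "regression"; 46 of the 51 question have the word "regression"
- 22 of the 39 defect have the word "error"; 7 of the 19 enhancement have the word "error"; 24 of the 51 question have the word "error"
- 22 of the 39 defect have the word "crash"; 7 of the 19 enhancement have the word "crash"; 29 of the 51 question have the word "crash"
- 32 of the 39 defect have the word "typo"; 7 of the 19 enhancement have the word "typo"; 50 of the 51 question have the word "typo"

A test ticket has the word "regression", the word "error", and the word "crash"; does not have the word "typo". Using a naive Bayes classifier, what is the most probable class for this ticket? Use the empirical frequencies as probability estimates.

defect: (39/109) × (25/39) × (22/39) × (22/39) × (7/39) ≈ 0.0130998
enhancement: (19/109) × (7/19) × (7/19) × (7/19) × (12/19) ≈ 0.00550539
question: (51/109) × (46/51) × (24/51) × (29/51) × (1/51) ≈ 0.00221427
Highest score → defect.

defect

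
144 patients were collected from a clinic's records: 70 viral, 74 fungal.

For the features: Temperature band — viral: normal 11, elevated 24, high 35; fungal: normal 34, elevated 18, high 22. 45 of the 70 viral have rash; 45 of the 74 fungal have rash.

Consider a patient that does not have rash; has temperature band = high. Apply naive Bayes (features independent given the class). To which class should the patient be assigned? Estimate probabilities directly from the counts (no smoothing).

viral

viral: (70/144) × (35/70) × (25/70) ≈ 0.0868056
fungal: (74/144) × (22/74) × (29/74) ≈ 0.0598724
Highest score → viral.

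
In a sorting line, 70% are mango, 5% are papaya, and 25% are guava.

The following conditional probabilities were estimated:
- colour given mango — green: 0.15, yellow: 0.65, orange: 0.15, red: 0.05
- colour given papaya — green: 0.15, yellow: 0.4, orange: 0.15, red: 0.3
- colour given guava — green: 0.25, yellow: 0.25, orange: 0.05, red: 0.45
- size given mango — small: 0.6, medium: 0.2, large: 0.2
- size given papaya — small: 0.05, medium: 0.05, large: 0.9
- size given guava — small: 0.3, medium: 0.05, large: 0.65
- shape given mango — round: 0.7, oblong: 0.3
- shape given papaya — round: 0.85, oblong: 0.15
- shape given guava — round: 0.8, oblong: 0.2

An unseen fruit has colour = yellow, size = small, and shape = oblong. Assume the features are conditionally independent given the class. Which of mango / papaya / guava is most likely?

mango

mango: 0.7 × 0.65 × 0.6 × 0.3 = 0.0819
papaya: 0.05 × 0.4 × 0.05 × 0.15 = 0.00015
guava: 0.25 × 0.25 × 0.3 × 0.2 = 0.00375
Highest score → mango.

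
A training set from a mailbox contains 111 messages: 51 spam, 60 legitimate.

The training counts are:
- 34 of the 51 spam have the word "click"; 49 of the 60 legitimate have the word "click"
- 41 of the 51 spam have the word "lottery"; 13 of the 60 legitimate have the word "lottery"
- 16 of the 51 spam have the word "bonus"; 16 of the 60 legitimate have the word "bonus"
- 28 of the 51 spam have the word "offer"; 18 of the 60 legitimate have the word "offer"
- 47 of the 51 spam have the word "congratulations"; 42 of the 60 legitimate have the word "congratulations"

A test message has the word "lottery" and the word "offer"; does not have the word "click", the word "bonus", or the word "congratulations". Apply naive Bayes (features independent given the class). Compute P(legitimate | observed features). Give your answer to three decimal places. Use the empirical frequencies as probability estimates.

0.280

spam: (51/111) × (17/51) × (41/51) × (35/51) × (28/51) × (4/51) ≈ 0.00363844
legitimate: (60/111) × (11/60) × (13/60) × (44/60) × (18/60) × (18/60) ≈ 0.00141712
P(legitimate | x) = 0.00141712 / 0.00505556 ≈ 0.280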